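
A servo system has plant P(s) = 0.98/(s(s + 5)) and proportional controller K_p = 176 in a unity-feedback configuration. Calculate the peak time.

T_p = 0.244 s

The closed-loop denominator s² + 5s + 172.5 gives ω_n = √172.5 = 13.13 and ζ = 5/(2ω_n) = 0.1904.
Damped frequency ω_d = ω_n√(1−ζ²) = 12.89 rad/s, so peak time T_p = π/ω_d = 0.244 s.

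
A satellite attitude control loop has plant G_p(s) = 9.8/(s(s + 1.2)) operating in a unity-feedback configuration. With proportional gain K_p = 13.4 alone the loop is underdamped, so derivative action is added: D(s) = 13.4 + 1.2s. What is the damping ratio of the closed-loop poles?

Forward path: (13.4 + 1.2s)·9.8/(s(s+1.2)). The closed-loop characteristic equation is s² + (1.2 + 9.8·1.2)s + 9.8·13.4 = 0.
That is s² + 12.96s + 131.3 = 0, so ω_n = 11.46 rad/s and ζ = 12.96/(2·11.46) = 0.5655.

ζ = 0.565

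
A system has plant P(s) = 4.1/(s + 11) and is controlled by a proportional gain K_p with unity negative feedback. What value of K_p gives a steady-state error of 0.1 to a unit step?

Steady-state error for a unit step on this type-0 loop is 1/(1 + K_p·P(0)).
P(0) = 0.3727. Require 1/(1 + K_p·0.3727) = 0.1, so 1 + 0.3727·K_p = 10.
K_p = (10 − 1)/0.3727 = 24.1.

K_p = 24.1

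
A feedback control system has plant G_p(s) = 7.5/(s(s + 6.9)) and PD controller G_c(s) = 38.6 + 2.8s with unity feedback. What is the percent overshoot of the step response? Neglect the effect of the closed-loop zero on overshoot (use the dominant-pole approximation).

1.11%

Forward path: (38.6 + 2.8s)·7.5/(s(s+6.9)). The closed-loop characteristic equation is s² + (6.9 + 7.5·2.8)s + 7.5·38.6 = 0.
That is s² + 27.9s + 289.5 = 0, so ω_n = 17.01 rad/s and ζ = 27.9/(2·17.01) = 0.8199.
%OS = 100·exp(−πζ/√(1−ζ²)) = 1.11%.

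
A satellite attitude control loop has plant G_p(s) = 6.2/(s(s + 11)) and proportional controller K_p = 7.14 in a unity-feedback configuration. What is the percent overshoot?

0.99%

Closed-loop characteristic equation: s² + 11s + 44.27 = 0, so ω_n = 6.653 rad/s and ζ = 11/(2·6.653) = 0.8266.
%OS = 100·exp(−πζ/√(1−ζ²)) = 100·exp(−π·0.8266/√0.3167) = 0.99%.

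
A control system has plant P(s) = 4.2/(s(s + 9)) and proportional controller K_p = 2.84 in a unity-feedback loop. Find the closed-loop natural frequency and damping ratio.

ω_n = 3.45 rad/s, ζ = 1.3

The closed-loop denominator is s(s+9) + 2.84·4.2 = s² + 9s + 11.93.
So ω_n² = 11.93 ⇒ ω_n = 3.454 rad/s, and ζ = 9/(2ω_n) = 1.3.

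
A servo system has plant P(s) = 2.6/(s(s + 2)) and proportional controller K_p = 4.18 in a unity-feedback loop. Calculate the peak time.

From 1 + K_pP(s) = 0: s² + 2s + 10.87 = 0 ⇒ ω_n = 3.297, ζ = 0.3033.
Damped frequency ω_d = ω_n√(1−ζ²) = 3.141 rad/s, so peak time T_p = π/ω_d = 1 s.

T_p = 1 s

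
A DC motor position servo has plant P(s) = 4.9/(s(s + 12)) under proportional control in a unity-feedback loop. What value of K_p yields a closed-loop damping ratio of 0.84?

K_p = 10.4

Closed-loop characteristic equation: s² + 12s + K_p·4.9 = 0.
So ω_n = √(4.9K_p) and 2ζω_n = 12, giving ζ = 12/(2√(4.9K_p)).
Setting ζ = 0.84: √(4.9K_p) = 12/(2·0.84) = 7.143, so K_p = 51.02/4.9 = 10.4.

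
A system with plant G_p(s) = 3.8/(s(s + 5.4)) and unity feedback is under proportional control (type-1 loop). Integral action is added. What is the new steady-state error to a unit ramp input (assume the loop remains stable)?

0

The integrator raises the loop to type 2, so K_v → ∞ and e_ss to a ramp is zero.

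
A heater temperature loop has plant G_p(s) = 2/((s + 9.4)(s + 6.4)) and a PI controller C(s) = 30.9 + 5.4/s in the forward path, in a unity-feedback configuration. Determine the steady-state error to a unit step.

The open loop C(s)G_p(s) has a pole at the origin (type 1), so the static position error constant is infinite and e_ss = 1/(1+∞) = 0.

0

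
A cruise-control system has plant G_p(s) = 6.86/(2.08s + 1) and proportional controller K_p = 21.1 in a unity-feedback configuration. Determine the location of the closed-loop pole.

Closed loop: T(s) = K_p·G_p/(1+K_p·G_p) = 144.7/(2.08s + 1 + 144.7), with pole at s = −(1 + 144.7)/2.08 = −70.07.

s = -70.07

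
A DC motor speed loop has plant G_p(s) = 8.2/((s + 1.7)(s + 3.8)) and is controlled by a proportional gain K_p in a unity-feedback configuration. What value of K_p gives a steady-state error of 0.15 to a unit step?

K_p = 4.46

The loop is type 0, so e_ss(step) = 1/(1 + K_pos) with K_pos = K_p·G_p(0).
G_p(0) = 1.269. Require 1/(1 + K_p·1.269) = 0.15, so 1 + 1.269·K_p = 6.667.
K_p = (6.667 − 1)/1.269 = 4.46.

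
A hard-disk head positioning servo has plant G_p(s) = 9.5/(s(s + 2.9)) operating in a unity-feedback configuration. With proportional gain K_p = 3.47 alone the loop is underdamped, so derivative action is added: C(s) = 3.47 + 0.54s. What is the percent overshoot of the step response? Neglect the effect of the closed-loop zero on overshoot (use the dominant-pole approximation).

4.63%

Forward path: (3.47 + 0.54s)·9.5/(s(s+2.9)). The closed-loop characteristic equation is s² + (2.9 + 9.5·0.54)s + 9.5·3.47 = 0.
That is s² + 8.03s + 32.97 = 0, so ω_n = 5.742 rad/s and ζ = 8.03/(2·5.742) = 0.6993.
%OS = 100·exp(−πζ/√(1−ζ²)) = 4.63%.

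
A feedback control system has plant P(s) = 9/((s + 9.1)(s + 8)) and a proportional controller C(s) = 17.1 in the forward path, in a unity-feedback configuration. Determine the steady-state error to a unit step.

0.321

The loop is type 0. Static position error constant K_pos = C(0)·P(0) = 17.1·0.1236 = 2.114.
Steady-state error to a unit step: e_ss = 1/(1+K_pos) = 1/3.114 = 0.321.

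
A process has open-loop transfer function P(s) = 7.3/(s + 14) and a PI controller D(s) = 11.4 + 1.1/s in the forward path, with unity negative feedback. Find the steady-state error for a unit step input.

The open loop D(s)P(s) has a pole at the origin (type 1), so the static position error constant is infinite and e_ss = 1/(1+∞) = 0.

0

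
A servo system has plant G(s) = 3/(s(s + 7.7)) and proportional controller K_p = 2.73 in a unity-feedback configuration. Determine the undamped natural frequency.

ω_n = 2.86 rad/s

The closed-loop denominator is s(s+7.7) + 2.73·3 = s² + 7.7s + 8.19.
So ω_n² = 8.19 ⇒ ω_n = 2.862 rad/s, and ζ = 7.7/(2ω_n) = 1.35.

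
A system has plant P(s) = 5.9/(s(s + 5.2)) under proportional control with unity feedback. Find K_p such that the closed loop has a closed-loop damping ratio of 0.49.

Closed-loop characteristic equation: s² + 5.2s + K_p·5.9 = 0.
So ω_n = √(5.9K_p) and 2ζω_n = 5.2, giving ζ = 5.2/(2√(5.9K_p)).
Setting ζ = 0.49: √(5.9K_p) = 5.2/(2·0.49) = 5.306, so K_p = 28.15/5.9 = 4.77.

K_p = 4.77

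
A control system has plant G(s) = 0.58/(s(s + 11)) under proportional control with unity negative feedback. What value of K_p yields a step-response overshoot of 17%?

From %OS = 100·exp(−πζ/√(1−ζ²)) = 17%, ζ = −ln(0.17)/√(π²+ln²(0.17)) = 0.4913.
Characteristic equation s² + 11s + 0.58K_p = 0 gives ζ = 11/(2√(0.58K_p)).
Setting ζ = 0.4913: √(0.58K_p) = 11/(2·0.4913) = 11.2, so K_p = 125.3/0.58 = 216.

K_p = 216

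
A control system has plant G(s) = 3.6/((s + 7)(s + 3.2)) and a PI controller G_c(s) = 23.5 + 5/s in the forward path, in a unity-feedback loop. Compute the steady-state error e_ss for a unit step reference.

0

The open loop G_c(s)G(s) has a pole at the origin (type 1), so the static position error constant is infinite and e_ss = 1/(1+∞) = 0.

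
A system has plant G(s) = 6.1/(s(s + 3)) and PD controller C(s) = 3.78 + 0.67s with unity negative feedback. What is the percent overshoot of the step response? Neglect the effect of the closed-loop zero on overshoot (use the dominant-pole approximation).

3.22%

Forward path: (3.78 + 0.67s)·6.1/(s(s+3)). The closed-loop characteristic equation is s² + (3 + 6.1·0.67)s + 6.1·3.78 = 0.
That is s² + 7.087s + 23.06 = 0, so ω_n = 4.802 rad/s and ζ = 7.087/(2·4.802) = 0.7379.
%OS = 100·exp(−πζ/√(1−ζ²)) = 3.22%.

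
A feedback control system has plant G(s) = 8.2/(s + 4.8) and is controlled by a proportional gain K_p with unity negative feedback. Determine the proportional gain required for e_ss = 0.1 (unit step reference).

K_p = 5.27

The loop is type 0, so e_ss(step) = 1/(1 + K_pos) with K_pos = K_p·G(0).
G(0) = 1.708. Require 1/(1 + K_p·1.708) = 0.1, so 1 + 1.708·K_p = 10.
K_p = (10 − 1)/1.708 = 5.27.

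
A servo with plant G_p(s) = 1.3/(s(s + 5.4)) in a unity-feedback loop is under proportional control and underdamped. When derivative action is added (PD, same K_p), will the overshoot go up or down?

With PD the characteristic equation becomes s² + (a + K·K_d)s + K·K_p = 0; the damping term grows, ζ rises, overshoot falls.

decrease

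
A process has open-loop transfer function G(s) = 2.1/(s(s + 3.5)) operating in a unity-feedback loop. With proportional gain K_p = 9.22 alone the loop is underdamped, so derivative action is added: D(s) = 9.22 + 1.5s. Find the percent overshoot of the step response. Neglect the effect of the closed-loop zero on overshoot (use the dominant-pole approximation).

Forward path: (9.22 + 1.5s)·2.1/(s(s+3.5)). The closed-loop characteristic equation is s² + (3.5 + 2.1·1.5)s + 2.1·9.22 = 0.
That is s² + 6.65s + 19.36 = 0, so ω_n = 4.4 rad/s and ζ = 6.65/(2·4.4) = 0.7556.
%OS = 100·exp(−πζ/√(1−ζ²)) = 2.67%.

2.67%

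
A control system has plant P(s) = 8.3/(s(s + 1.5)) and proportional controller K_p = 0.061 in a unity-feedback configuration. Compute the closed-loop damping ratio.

With unity feedback the closed-loop characteristic equation is s² + 1.5s + 0.061·8.3 = s² + 1.5s + 0.5063 = 0.
So ω_n² = 0.5063 ⇒ ω_n = 0.7115 rad/s, and ζ = 1.5/(2ω_n) = 1.05.

ζ = 1.05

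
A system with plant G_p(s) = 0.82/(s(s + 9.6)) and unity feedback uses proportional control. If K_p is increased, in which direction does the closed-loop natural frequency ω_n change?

increase

ω_n = √(0.82·K_p), which grows with K_p.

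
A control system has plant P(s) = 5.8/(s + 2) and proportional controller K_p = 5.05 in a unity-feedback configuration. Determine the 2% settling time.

Closed-loop transfer function: T(s) = K_p·P(s)/(1 + K_p·P(s)) = 29.29/(s + 2 + 29.29) = 29.29/(s + 31.29).
Time constant τ = 1/31.29 = 0.03196 s, so the 2% settling time is about 4τ = 0.128 s.

T_s ≈ 0.128 s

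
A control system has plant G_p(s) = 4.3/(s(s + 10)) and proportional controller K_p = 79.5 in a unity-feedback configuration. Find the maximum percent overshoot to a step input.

Closed-loop characteristic equation: s² + 10s + 341.8 = 0, so ω_n = 18.49 rad/s and ζ = 10/(2·18.49) = 0.2704.
%OS = 100·exp(−πζ/√(1−ζ²)) = 100·exp(−π·0.2704/√0.9269) = 41.4%.

41.4%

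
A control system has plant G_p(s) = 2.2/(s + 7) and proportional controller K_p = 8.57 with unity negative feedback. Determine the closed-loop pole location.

s = -25.85

Closed-loop transfer function: T(s) = K_p·G_p(s)/(1 + K_p·G_p(s)) = 18.85/(s + 7 + 18.85) = 18.85/(s + 25.85).
The closed-loop pole is at s = −25.85.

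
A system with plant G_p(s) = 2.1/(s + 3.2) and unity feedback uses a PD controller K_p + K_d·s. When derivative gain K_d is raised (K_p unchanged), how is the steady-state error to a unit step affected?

At s = 0 the derivative term contributes nothing: C(0) = K_p regardless of K_d, so K_pos = K_p·G_p(0) and e_ss are unchanged.

unchanged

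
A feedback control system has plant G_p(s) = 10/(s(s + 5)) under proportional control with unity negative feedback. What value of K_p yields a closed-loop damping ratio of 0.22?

Closed-loop characteristic equation: s² + 5s + K_p·10 = 0.
So ω_n = √(10K_p) and 2ζω_n = 5, giving ζ = 5/(2√(10K_p)).
Setting ζ = 0.22: √(10K_p) = 5/(2·0.22) = 11.36, so K_p = 129.1/10 = 12.9.

K_p = 12.9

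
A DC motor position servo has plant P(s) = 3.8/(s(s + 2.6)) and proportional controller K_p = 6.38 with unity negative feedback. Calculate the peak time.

T_p = 0.662 s

The closed-loop denominator s² + 2.6s + 24.24 gives ω_n = √24.24 = 4.924 and ζ = 2.6/(2ω_n) = 0.264.
Damped frequency ω_d = ω_n√(1−ζ²) = 4.749 rad/s, so peak time T_p = π/ω_d = 0.662 s.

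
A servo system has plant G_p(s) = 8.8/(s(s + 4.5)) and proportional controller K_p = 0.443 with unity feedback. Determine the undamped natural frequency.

1 + K_p·G_p(s) = 0 gives s² + 4.5s + 3.898 = 0.
So ω_n² = 3.898 ⇒ ω_n = 1.974 rad/s, and ζ = 4.5/(2ω_n) = 1.14.

ω_n = 1.97 rad/s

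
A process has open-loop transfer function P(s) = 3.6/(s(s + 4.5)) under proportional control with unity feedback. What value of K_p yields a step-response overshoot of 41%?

K_p = 18.9

From %OS = 100·exp(−πζ/√(1−ζ²)) = 41%, ζ = −ln(0.41)/√(π²+ln²(0.41)) = 0.273.
Characteristic equation s² + 4.5s + 3.6K_p = 0 gives ζ = 4.5/(2√(3.6K_p)).
Setting ζ = 0.273: √(3.6K_p) = 4.5/(2·0.273) = 8.241, so K_p = 67.92/3.6 = 18.9.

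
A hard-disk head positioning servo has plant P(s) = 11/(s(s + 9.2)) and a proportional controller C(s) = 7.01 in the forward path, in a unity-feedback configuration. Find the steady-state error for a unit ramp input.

0.119

The loop has one pole at the origin (type 1). Velocity error constant K_v = lim_{s→0} s·C(s)P(s) = 7.01·11/9.2 = 8.382.
Steady-state error to a unit ramp: e_ss = 1/K_v = 0.119.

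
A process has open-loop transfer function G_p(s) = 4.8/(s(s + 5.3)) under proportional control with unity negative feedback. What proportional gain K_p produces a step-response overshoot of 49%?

From %OS = 100·exp(−πζ/√(1−ζ²)) = 49%, ζ = −ln(0.49)/√(π²+ln²(0.49)) = 0.2214.
Characteristic equation s² + 5.3s + 4.8K_p = 0 gives ζ = 5.3/(2√(4.8K_p)).
Setting ζ = 0.2214: √(4.8K_p) = 5.3/(2·0.2214) = 11.97, so K_p = 143.2/4.8 = 29.8.

K_p = 29.8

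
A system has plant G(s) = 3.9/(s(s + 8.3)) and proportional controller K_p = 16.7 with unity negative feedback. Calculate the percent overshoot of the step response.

15.2%

From 1 + K_pG(s) = 0: s² + 8.3s + 65.13 = 0 ⇒ ω_n = 8.07, ζ = 0.5142.
%OS = 100·exp(−πζ/√(1−ζ²)) = 100·exp(−π·0.5142/√0.7356) = 15.2%.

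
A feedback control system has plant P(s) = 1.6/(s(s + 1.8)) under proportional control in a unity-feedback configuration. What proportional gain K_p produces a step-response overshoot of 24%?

K_p = 2.96

From %OS = 100·exp(−πζ/√(1−ζ²)) = 24%, ζ = −ln(0.24)/√(π²+ln²(0.24)) = 0.4136.
Characteristic equation s² + 1.8s + 1.6K_p = 0 gives ζ = 1.8/(2√(1.6K_p)).
Setting ζ = 0.4136: √(1.6K_p) = 1.8/(2·0.4136) = 2.176, so K_p = 4.735/1.6 = 2.96.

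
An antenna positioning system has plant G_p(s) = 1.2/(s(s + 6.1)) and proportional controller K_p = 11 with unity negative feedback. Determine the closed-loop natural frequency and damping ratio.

ω_n = 3.63 rad/s, ζ = 0.839

The closed-loop denominator is s(s+6.1) + 11·1.2 = s² + 6.1s + 13.2.
So ω_n² = 13.2 ⇒ ω_n = 3.633 rad/s, and ζ = 6.1/(2ω_n) = 0.839.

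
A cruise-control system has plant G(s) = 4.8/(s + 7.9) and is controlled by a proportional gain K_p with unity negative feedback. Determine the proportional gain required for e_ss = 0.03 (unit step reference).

The loop is type 0, so e_ss(step) = 1/(1 + K_pos) with K_pos = K_p·G(0).
G(0) = 0.6076. Require 1/(1 + K_p·0.6076) = 0.03, so 1 + 0.6076·K_p = 33.33.
K_p = (33.33 − 1)/0.6076 = 53.2.

K_p = 53.2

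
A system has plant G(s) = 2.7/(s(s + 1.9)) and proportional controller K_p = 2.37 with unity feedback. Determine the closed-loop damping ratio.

ζ = 0.376

1 + K_p·G(s) = 0 gives s² + 1.9s + 6.399 = 0.
So ω_n² = 6.399 ⇒ ω_n = 2.53 rad/s, and ζ = 1.9/(2ω_n) = 0.376.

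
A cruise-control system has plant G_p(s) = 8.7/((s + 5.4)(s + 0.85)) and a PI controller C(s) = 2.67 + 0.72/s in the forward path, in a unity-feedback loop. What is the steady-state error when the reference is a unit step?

The open loop C(s)G_p(s) has a pole at the origin (type 1), so the static position error constant is infinite and e_ss = 1/(1+∞) = 0.

0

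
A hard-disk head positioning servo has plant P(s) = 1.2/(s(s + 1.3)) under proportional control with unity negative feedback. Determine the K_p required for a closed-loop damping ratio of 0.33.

Closed-loop characteristic equation: s² + 1.3s + K_p·1.2 = 0.
So ω_n = √(1.2K_p) and 2ζω_n = 1.3, giving ζ = 1.3/(2√(1.2K_p)).
Setting ζ = 0.33: √(1.2K_p) = 1.3/(2·0.33) = 1.97, so K_p = 3.88/1.2 = 3.23.

K_p = 3.23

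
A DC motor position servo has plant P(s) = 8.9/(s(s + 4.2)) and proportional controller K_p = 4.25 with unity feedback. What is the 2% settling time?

T_s ≈ 1.9 s

Closed-loop characteristic equation: s² + 4.2s + 37.83 = 0, so ω_n = 6.15 rad/s and ζ = 4.2/(2·6.15) = 0.3415.
2% settling time T_s ≈ 4/(ζω_n) = 4/2.1 = 1.9 s.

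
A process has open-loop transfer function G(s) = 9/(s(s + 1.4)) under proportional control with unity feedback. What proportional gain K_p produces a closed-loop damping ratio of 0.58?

Closed-loop characteristic equation: s² + 1.4s + K_p·9 = 0.
So ω_n = √(9K_p) and 2ζω_n = 1.4, giving ζ = 1.4/(2√(9K_p)).
Setting ζ = 0.58: √(9K_p) = 1.4/(2·0.58) = 1.207, so K_p = 1.457/9 = 0.162.

K_p = 0.162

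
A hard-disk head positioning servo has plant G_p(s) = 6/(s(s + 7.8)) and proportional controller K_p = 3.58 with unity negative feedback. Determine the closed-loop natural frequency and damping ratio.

With unity feedback the closed-loop characteristic equation is s² + 7.8s + 3.58·6 = s² + 7.8s + 21.48 = 0.
Matching s² + 2ζω_n s + ω_n²: ω_n = √21.48 = 4.635 rad/s and 2ζω_n = 7.8, so ζ = 7.8/(2·4.635) = 0.841.

ω_n = 4.63 rad/s, ζ = 0.841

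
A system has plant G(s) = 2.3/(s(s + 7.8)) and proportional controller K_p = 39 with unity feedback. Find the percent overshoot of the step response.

From 1 + K_pG(s) = 0: s² + 7.8s + 89.7 = 0 ⇒ ω_n = 9.471, ζ = 0.4118.
%OS = 100·exp(−πζ/√(1−ζ²)) = 100·exp(−π·0.4118/√0.8304) = 24.2%.

24.2%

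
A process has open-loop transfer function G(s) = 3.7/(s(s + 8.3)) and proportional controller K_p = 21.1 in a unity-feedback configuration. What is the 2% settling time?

T_s ≈ 0.964 s

Closed-loop characteristic equation: s² + 8.3s + 78.07 = 0, so ω_n = 8.836 rad/s and ζ = 8.3/(2·8.836) = 0.4697.
2% settling time T_s ≈ 4/(ζω_n) = 4/4.15 = 0.964 s.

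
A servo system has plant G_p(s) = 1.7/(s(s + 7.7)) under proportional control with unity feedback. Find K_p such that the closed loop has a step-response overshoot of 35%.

K_p = 86.8

From %OS = 100·exp(−πζ/√(1−ζ²)) = 35%, ζ = −ln(0.35)/√(π²+ln²(0.35)) = 0.3169.
Characteristic equation s² + 7.7s + 1.7K_p = 0 gives ζ = 7.7/(2√(1.7K_p)).
Setting ζ = 0.3169: √(1.7K_p) = 7.7/(2·0.3169) = 12.15, so K_p = 147.6/1.7 = 86.8.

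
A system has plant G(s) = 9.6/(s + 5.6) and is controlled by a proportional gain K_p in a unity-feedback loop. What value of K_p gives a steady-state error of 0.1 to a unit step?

K_p = 5.25

For a type-0 loop with proportional control, e_ss = 1/(1 + K_p·G(0)).
G(0) = 1.714. Require 1/(1 + K_p·1.714) = 0.1, so 1 + 1.714·K_p = 10.
K_p = (10 − 1)/1.714 = 5.25.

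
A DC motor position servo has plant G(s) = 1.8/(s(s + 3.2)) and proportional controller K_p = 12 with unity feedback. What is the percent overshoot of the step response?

31.6%

The closed-loop denominator s² + 3.2s + 21.6 gives ω_n = √21.6 = 4.648 and ζ = 3.2/(2ω_n) = 0.3443.
%OS = 100·exp(−πζ/√(1−ζ²)) = 100·exp(−π·0.3443/√0.8815) = 31.6%.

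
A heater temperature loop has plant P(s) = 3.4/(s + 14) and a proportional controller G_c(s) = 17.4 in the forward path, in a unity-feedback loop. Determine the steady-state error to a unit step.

The loop is type 0. Static position error constant K_pos = G_c(0)·P(0) = 17.4·0.2429 = 4.226.
Steady-state error to a unit step: e_ss = 1/(1+K_pos) = 1/5.226 = 0.191.

0.191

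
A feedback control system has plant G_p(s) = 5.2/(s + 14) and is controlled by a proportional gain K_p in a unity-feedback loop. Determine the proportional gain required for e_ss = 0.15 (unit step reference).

K_p = 15.3

The loop is type 0, so e_ss(step) = 1/(1 + K_pos) with K_pos = K_p·G_p(0).
G_p(0) = 0.3714. Require 1/(1 + K_p·0.3714) = 0.15, so 1 + 0.3714·K_p = 6.667.
K_p = (6.667 − 1)/0.3714 = 15.3.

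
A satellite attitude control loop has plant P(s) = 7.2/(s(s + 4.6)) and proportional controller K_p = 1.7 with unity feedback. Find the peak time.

T_p = 1.19 s

The closed-loop denominator s² + 4.6s + 12.24 gives ω_n = √12.24 = 3.499 and ζ = 4.6/(2ω_n) = 0.6574.
Damped frequency ω_d = ω_n√(1−ζ²) = 2.636 rad/s, so peak time T_p = π/ω_d = 1.19 s.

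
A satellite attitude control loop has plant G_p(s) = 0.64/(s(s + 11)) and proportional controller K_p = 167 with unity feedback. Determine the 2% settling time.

T_s ≈ 0.727 s

Closed-loop characteristic equation: s² + 11s + 106.9 = 0, so ω_n = 10.34 rad/s and ζ = 11/(2·10.34) = 0.532.
2% settling time T_s ≈ 4/(ζω_n) = 4/5.5 = 0.727 s.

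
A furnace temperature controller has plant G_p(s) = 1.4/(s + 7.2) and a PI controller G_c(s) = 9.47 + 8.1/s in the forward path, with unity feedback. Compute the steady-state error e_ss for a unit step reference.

0

The open loop G_c(s)G_p(s) has a pole at the origin (type 1), so the static position error constant is infinite and e_ss = 1/(1+∞) = 0.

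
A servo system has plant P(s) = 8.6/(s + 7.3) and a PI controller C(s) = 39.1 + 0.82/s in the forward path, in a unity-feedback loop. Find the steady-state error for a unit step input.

The open loop C(s)P(s) has a pole at the origin (type 1), so the static position error constant is infinite and e_ss = 1/(1+∞) = 0.

0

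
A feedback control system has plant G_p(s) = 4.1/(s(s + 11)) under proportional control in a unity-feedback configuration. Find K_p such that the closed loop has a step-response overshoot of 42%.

From %OS = 100·exp(−πζ/√(1−ζ²)) = 42%, ζ = −ln(0.42)/√(π²+ln²(0.42)) = 0.2662.
Characteristic equation s² + 11s + 4.1K_p = 0 gives ζ = 11/(2√(4.1K_p)).
Setting ζ = 0.2662: √(4.1K_p) = 11/(2·0.2662) = 20.66, so K_p = 427/4.1 = 104.

K_p = 104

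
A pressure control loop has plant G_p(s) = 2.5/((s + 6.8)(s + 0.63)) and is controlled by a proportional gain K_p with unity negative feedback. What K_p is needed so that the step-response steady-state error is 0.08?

K_p = 19.7

The loop is type 0, so e_ss(step) = 1/(1 + K_pos) with K_pos = K_p·G_p(0).
G_p(0) = 0.5836. Require 1/(1 + K_p·0.5836) = 0.08, so 1 + 0.5836·K_p = 12.5.
K_p = (12.5 − 1)/0.5836 = 19.7.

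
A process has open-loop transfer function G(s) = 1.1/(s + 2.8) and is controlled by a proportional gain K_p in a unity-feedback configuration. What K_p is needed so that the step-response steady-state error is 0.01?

K_p = 252

Steady-state error for a unit step on this type-0 loop is 1/(1 + K_p·G(0)).
G(0) = 0.3929. Require 1/(1 + K_p·0.3929) = 0.01, so 1 + 0.3929·K_p = 100.
K_p = (100 − 1)/0.3929 = 252.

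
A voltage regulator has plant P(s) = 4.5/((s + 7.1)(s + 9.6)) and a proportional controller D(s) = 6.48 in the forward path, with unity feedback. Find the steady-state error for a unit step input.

0.7

The loop is type 0. Static position error constant K_pos = D(0)·P(0) = 6.48·0.06602 = 0.4278.
Steady-state error to a unit step: e_ss = 1/(1+K_pos) = 1/1.428 = 0.7.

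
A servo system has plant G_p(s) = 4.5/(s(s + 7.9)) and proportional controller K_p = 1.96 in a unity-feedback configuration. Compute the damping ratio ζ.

The closed-loop denominator is s(s+7.9) + 1.96·4.5 = s² + 7.9s + 8.82.
So ω_n² = 8.82 ⇒ ω_n = 2.97 rad/s, and ζ = 7.9/(2ω_n) = 1.33.

ζ = 1.33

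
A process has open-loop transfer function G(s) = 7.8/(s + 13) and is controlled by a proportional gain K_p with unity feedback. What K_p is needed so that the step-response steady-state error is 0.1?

The loop is type 0, so e_ss(step) = 1/(1 + K_pos) with K_pos = K_p·G(0).
G(0) = 0.6. Require 1/(1 + K_p·0.6) = 0.1, so 1 + 0.6·K_p = 10.
K_p = (10 − 1)/0.6 = 15.

K_p = 15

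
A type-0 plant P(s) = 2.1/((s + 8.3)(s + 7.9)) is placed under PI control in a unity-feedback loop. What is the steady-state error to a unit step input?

The PI controller's integrator makes the forward path type 1, so e_ss to a step is zero.

0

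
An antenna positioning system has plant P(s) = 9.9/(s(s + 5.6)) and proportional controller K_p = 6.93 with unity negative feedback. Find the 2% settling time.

The closed-loop denominator s² + 5.6s + 68.61 gives ω_n = √68.61 = 8.283 and ζ = 5.6/(2ω_n) = 0.338.
2% settling time T_s ≈ 4/(ζω_n) = 4/2.8 = 1.43 s.

T_s ≈ 1.43 s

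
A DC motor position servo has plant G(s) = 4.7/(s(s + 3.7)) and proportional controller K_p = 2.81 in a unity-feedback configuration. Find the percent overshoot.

From 1 + K_pG(s) = 0: s² + 3.7s + 13.21 = 0 ⇒ ω_n = 3.634, ζ = 0.5091.
%OS = 100·exp(−πζ/√(1−ζ²)) = 100·exp(−π·0.5091/√0.7409) = 15.6%.

15.6%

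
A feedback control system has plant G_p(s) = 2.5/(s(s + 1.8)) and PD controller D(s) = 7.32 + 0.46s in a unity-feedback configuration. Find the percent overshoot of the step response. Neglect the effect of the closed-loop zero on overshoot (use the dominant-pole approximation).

31.5%

Forward path: (7.32 + 0.46s)·2.5/(s(s+1.8)). The closed-loop characteristic equation is s² + (1.8 + 2.5·0.46)s + 2.5·7.32 = 0.
That is s² + 2.95s + 18.3 = 0, so ω_n = 4.278 rad/s and ζ = 2.95/(2·4.278) = 0.3448.
%OS = 100·exp(−πζ/√(1−ζ²)) = 31.5%.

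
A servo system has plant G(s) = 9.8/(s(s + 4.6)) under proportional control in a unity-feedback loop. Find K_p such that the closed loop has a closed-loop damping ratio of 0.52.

Closed-loop characteristic equation: s² + 4.6s + K_p·9.8 = 0.
So ω_n = √(9.8K_p) and 2ζω_n = 4.6, giving ζ = 4.6/(2√(9.8K_p)).
Setting ζ = 0.52: √(9.8K_p) = 4.6/(2·0.52) = 4.423, so K_p = 19.56/9.8 = 2.

K_p = 2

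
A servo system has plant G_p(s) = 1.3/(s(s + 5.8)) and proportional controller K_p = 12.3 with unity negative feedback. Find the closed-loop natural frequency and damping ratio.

1 + K_p·G_p(s) = 0 gives s² + 5.8s + 15.99 = 0.
Matching s² + 2ζω_n s + ω_n²: ω_n = √15.99 = 3.999 rad/s and 2ζω_n = 5.8, so ζ = 5.8/(2·3.999) = 0.725.

ω_n = 4 rad/s, ζ = 0.725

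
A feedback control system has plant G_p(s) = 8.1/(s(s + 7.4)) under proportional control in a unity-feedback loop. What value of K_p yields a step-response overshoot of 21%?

K_p = 8.54

From %OS = 100·exp(−πζ/√(1−ζ²)) = 21%, ζ = −ln(0.21)/√(π²+ln²(0.21)) = 0.4449.
Characteristic equation s² + 7.4s + 8.1K_p = 0 gives ζ = 7.4/(2√(8.1K_p)).
Setting ζ = 0.4449: √(8.1K_p) = 7.4/(2·0.4449) = 8.317, so K_p = 69.16/8.1 = 8.54.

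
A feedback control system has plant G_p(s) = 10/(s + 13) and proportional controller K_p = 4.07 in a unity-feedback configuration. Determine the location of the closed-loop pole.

Closed-loop transfer function: T(s) = K_p·G_p(s)/(1 + K_p·G_p(s)) = 40.7/(s + 13 + 40.7) = 40.7/(s + 53.7).
The closed-loop pole is at s = −53.7.

s = -53.7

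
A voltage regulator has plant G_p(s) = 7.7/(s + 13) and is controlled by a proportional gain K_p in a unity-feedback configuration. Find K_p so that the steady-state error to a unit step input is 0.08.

K_p = 19.4

The loop is type 0, so e_ss(step) = 1/(1 + K_pos) with K_pos = K_p·G_p(0).
G_p(0) = 0.5923. Require 1/(1 + K_p·0.5923) = 0.08, so 1 + 0.5923·K_p = 12.5.
K_p = (12.5 − 1)/0.5923 = 19.4.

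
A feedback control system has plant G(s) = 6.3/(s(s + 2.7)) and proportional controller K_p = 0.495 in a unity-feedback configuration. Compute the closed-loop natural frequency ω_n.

1 + K_p·G(s) = 0 gives s² + 2.7s + 3.119 = 0.
Matching s² + 2ζω_n s + ω_n²: ω_n = √3.119 = 1.766 rad/s and 2ζω_n = 2.7, so ζ = 2.7/(2·1.766) = 0.764.

ω_n = 1.77 rad/s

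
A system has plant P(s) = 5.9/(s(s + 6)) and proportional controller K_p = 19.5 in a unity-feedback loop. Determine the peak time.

T_p = 0.305 s

Closed-loop characteristic equation: s² + 6s + 115.1 = 0, so ω_n = 10.73 rad/s and ζ = 6/(2·10.73) = 0.2797.
Damped frequency ω_d = ω_n√(1−ζ²) = 10.3 rad/s, so peak time T_p = π/ω_d = 0.305 s.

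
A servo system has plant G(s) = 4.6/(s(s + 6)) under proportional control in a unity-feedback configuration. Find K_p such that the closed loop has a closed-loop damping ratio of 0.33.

Closed-loop characteristic equation: s² + 6s + K_p·4.6 = 0.
So ω_n = √(4.6K_p) and 2ζω_n = 6, giving ζ = 6/(2√(4.6K_p)).
Setting ζ = 0.33: √(4.6K_p) = 6/(2·0.33) = 9.091, so K_p = 82.64/4.6 = 18.

K_p = 18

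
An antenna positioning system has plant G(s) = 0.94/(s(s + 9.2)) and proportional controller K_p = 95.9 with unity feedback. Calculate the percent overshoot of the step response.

The closed-loop denominator s² + 9.2s + 90.15 gives ω_n = √90.15 = 9.495 and ζ = 9.2/(2ω_n) = 0.4845.
%OS = 100·exp(−πζ/√(1−ζ²)) = 100·exp(−π·0.4845/√0.7653) = 17.6%.

17.6%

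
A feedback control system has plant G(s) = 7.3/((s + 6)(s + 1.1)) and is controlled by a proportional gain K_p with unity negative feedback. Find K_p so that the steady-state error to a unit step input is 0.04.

Steady-state error for a unit step on this type-0 loop is 1/(1 + K_p·G(0)).
G(0) = 1.106. Require 1/(1 + K_p·1.106) = 0.04, so 1 + 1.106·K_p = 25.
K_p = (25 − 1)/1.106 = 21.7.

K_p = 21.7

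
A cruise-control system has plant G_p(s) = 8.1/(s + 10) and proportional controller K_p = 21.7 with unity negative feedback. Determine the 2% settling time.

Closed-loop transfer function: T(s) = K_p·G_p(s)/(1 + K_p·G_p(s)) = 175.8/(s + 10 + 175.8) = 175.8/(s + 185.8).
Time constant τ = 1/185.8 = 0.005383 s, so the 2% settling time is about 4τ = 0.0215 s.

T_s ≈ 0.0215 s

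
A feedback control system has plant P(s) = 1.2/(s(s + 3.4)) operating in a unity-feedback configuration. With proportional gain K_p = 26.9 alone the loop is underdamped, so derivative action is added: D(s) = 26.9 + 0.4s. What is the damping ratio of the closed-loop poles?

ζ = 0.341

Forward path: (26.9 + 0.4s)·1.2/(s(s+3.4)). The closed-loop characteristic equation is s² + (3.4 + 1.2·0.4)s + 1.2·26.9 = 0.
That is s² + 3.88s + 32.28 = 0, so ω_n = 5.682 rad/s and ζ = 3.88/(2·5.682) = 0.3415.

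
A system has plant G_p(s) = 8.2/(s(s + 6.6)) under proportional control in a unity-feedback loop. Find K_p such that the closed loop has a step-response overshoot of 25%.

From %OS = 100·exp(−πζ/√(1−ζ²)) = 25%, ζ = −ln(0.25)/√(π²+ln²(0.25)) = 0.4037.
Characteristic equation s² + 6.6s + 8.2K_p = 0 gives ζ = 6.6/(2√(8.2K_p)).
Setting ζ = 0.4037: √(8.2K_p) = 6.6/(2·0.4037) = 8.174, so K_p = 66.82/8.2 = 8.15.

K_p = 8.15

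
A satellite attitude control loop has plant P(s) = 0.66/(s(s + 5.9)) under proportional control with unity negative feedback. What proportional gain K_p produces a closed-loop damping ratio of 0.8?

K_p = 20.6

Closed-loop characteristic equation: s² + 5.9s + K_p·0.66 = 0.
So ω_n = √(0.66K_p) and 2ζω_n = 5.9, giving ζ = 5.9/(2√(0.66K_p)).
Setting ζ = 0.8: √(0.66K_p) = 5.9/(2·0.8) = 3.688, so K_p = 13.6/0.66 = 20.6.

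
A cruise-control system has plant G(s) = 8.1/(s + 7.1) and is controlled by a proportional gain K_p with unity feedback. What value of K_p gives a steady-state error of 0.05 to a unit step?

K_p = 16.7

The loop is type 0, so e_ss(step) = 1/(1 + K_pos) with K_pos = K_p·G(0).
G(0) = 1.141. Require 1/(1 + K_p·1.141) = 0.05, so 1 + 1.141·K_p = 20.
K_p = (20 − 1)/1.141 = 16.7.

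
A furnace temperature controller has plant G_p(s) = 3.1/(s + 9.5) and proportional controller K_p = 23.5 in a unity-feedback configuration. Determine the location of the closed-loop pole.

s = -82.35

Closed-loop transfer function: T(s) = K_p·G_p(s)/(1 + K_p·G_p(s)) = 72.85/(s + 9.5 + 72.85) = 72.85/(s + 82.35).
The closed-loop pole is at s = −82.35.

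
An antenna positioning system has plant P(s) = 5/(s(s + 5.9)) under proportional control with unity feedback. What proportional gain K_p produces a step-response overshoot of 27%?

K_p = 11.8

From %OS = 100·exp(−πζ/√(1−ζ²)) = 27%, ζ = −ln(0.27)/√(π²+ln²(0.27)) = 0.3847.
Characteristic equation s² + 5.9s + 5K_p = 0 gives ζ = 5.9/(2√(5K_p)).
Setting ζ = 0.3847: √(5K_p) = 5.9/(2·0.3847) = 7.668, so K_p = 58.8/5 = 11.8.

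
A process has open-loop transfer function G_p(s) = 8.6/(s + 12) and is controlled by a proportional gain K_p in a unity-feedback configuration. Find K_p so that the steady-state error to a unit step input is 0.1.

K_p = 12.6

The loop is type 0, so e_ss(step) = 1/(1 + K_pos) with K_pos = K_p·G_p(0).
G_p(0) = 0.7167. Require 1/(1 + K_p·0.7167) = 0.1, so 1 + 0.7167·K_p = 10.
K_p = (10 − 1)/0.7167 = 12.6.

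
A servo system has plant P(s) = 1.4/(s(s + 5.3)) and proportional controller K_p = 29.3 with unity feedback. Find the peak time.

From 1 + K_pP(s) = 0: s² + 5.3s + 41.02 = 0 ⇒ ω_n = 6.405, ζ = 0.4138.
Damped frequency ω_d = ω_n√(1−ζ²) = 5.831 rad/s, so peak time T_p = π/ω_d = 0.539 s.

T_p = 0.539 s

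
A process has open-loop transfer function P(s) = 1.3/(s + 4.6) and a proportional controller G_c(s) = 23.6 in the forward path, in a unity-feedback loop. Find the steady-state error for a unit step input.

0.13

The loop is type 0. Static position error constant K_pos = G_c(0)·P(0) = 23.6·0.2826 = 6.67.
Steady-state error to a unit step: e_ss = 1/(1+K_pos) = 1/7.67 = 0.13.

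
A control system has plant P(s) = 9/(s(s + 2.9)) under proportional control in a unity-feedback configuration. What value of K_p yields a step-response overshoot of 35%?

From %OS = 100·exp(−πζ/√(1−ζ²)) = 35%, ζ = −ln(0.35)/√(π²+ln²(0.35)) = 0.3169.
Characteristic equation s² + 2.9s + 9K_p = 0 gives ζ = 2.9/(2√(9K_p)).
Setting ζ = 0.3169: √(9K_p) = 2.9/(2·0.3169) = 4.575, so K_p = 20.93/9 = 2.33.

K_p = 2.33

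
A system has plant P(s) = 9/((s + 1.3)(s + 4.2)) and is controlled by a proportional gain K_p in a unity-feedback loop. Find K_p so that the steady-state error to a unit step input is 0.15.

For a type-0 loop with proportional control, e_ss = 1/(1 + K_p·P(0)).
P(0) = 1.648. Require 1/(1 + K_p·1.648) = 0.15, so 1 + 1.648·K_p = 6.667.
K_p = (6.667 − 1)/1.648 = 3.44.

K_p = 3.44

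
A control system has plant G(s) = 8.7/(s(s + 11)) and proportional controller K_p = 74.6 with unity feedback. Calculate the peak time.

The closed-loop denominator s² + 11s + 649 gives ω_n = √649 = 25.48 and ζ = 11/(2ω_n) = 0.2159.
Damped frequency ω_d = ω_n√(1−ζ²) = 24.88 rad/s, so peak time T_p = π/ω_d = 0.126 s.

T_p = 0.126 s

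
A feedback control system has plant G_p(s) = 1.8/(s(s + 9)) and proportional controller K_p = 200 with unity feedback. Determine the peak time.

The closed-loop denominator s² + 9s + 360 gives ω_n = √360 = 18.97 and ζ = 9/(2ω_n) = 0.2372.
Damped frequency ω_d = ω_n√(1−ζ²) = 18.43 rad/s, so peak time T_p = π/ω_d = 0.17 s.

T_p = 0.17 s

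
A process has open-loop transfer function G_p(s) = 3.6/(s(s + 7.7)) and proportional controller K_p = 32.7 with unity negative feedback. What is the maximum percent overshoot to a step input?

The closed-loop denominator s² + 7.7s + 117.7 gives ω_n = √117.7 = 10.85 and ζ = 7.7/(2ω_n) = 0.3548.
%OS = 100·exp(−πζ/√(1−ζ²)) = 100·exp(−π·0.3548/√0.8741) = 30.4%.

30.4%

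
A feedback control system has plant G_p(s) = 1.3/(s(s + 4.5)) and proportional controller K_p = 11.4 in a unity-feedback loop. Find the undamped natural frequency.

ω_n = 3.85 rad/s

1 + K_p·G_p(s) = 0 gives s² + 4.5s + 14.82 = 0.
Matching s² + 2ζω_n s + ω_n²: ω_n = √14.82 = 3.85 rad/s and 2ζω_n = 4.5, so ζ = 4.5/(2·3.85) = 0.584.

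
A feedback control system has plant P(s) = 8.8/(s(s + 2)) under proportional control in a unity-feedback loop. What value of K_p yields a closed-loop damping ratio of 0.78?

Closed-loop characteristic equation: s² + 2s + K_p·8.8 = 0.
So ω_n = √(8.8K_p) and 2ζω_n = 2, giving ζ = 2/(2√(8.8K_p)).
Setting ζ = 0.78: √(8.8K_p) = 2/(2·0.78) = 1.282, so K_p = 1.644/8.8 = 0.187.

K_p = 0.187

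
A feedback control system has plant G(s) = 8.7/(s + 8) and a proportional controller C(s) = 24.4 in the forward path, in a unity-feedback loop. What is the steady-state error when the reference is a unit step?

0.0363

The loop is type 0. Static position error constant K_pos = C(0)·G(0) = 24.4·1.087 = 26.53.
Steady-state error to a unit step: e_ss = 1/(1+K_pos) = 1/27.53 = 0.0363.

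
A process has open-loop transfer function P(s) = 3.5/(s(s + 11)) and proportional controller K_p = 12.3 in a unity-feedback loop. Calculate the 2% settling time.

T_s ≈ 0.727 s

The closed-loop denominator s² + 11s + 43.05 gives ω_n = √43.05 = 6.561 and ζ = 11/(2ω_n) = 0.8383.
2% settling time T_s ≈ 4/(ζω_n) = 4/5.5 = 0.727 s.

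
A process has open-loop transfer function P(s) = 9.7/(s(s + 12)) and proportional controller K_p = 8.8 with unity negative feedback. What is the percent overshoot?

6.84%

Closed-loop characteristic equation: s² + 12s + 85.36 = 0, so ω_n = 9.239 rad/s and ζ = 12/(2·9.239) = 0.6494.
%OS = 100·exp(−πζ/√(1−ζ²)) = 100·exp(−π·0.6494/√0.5783) = 6.84%.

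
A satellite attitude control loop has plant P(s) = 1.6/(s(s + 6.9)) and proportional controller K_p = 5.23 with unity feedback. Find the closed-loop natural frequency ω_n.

ω_n = 2.89 rad/s

The closed-loop denominator is s(s+6.9) + 5.23·1.6 = s² + 6.9s + 8.368.
So ω_n² = 8.368 ⇒ ω_n = 2.893 rad/s, and ζ = 6.9/(2ω_n) = 1.19.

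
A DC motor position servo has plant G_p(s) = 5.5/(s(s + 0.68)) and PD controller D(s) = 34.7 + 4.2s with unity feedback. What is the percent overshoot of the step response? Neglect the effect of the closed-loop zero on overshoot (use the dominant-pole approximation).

0.494%

Forward path: (34.7 + 4.2s)·5.5/(s(s+0.68)). The closed-loop characteristic equation is s² + (0.68 + 5.5·4.2)s + 5.5·34.7 = 0.
That is s² + 23.78s + 190.9 = 0, so ω_n = 13.81 rad/s and ζ = 23.78/(2·13.81) = 0.8607.
%OS = 100·exp(−πζ/√(1−ζ²)) = 0.494%.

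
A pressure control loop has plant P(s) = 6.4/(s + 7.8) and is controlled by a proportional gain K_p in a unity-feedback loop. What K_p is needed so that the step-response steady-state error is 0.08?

For a type-0 loop with proportional control, e_ss = 1/(1 + K_p·P(0)).
P(0) = 0.8205. Require 1/(1 + K_p·0.8205) = 0.08, so 1 + 0.8205·K_p = 12.5.
K_p = (12.5 − 1)/0.8205 = 14.

K_p = 14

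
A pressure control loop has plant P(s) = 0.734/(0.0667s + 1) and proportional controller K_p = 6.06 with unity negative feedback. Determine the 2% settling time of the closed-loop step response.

Closed loop: T(s) = K_p·P/(1+K_p·P) = 4.448/(0.0667s + 1 + 4.448), with pole at s = −(1 + 4.448)/0.0667 = −81.68.
τ = 1/81.68 = 0.01224 s, so 2% settling time ≈ 4τ = 0.049 s.

T_s ≈ 0.049 s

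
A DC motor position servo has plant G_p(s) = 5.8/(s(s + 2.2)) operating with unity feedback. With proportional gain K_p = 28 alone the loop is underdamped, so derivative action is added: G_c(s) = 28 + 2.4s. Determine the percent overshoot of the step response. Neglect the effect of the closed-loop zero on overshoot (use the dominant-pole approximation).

7.69%

Forward path: (28 + 2.4s)·5.8/(s(s+2.2)). The closed-loop characteristic equation is s² + (2.2 + 5.8·2.4)s + 5.8·28 = 0.
That is s² + 16.12s + 162.4 = 0, so ω_n = 12.74 rad/s and ζ = 16.12/(2·12.74) = 0.6325.
%OS = 100·exp(−πζ/√(1−ζ²)) = 7.69%.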